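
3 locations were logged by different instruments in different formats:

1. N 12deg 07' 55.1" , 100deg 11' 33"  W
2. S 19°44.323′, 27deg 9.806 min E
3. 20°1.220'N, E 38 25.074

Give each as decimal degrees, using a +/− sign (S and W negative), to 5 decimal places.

Point 1:
  φ: 12° + 7/60 + 55.1/3600 = 12 + 0.116667 + 0.015306 = 12.131972
  N ⇒ keep positive
  λ: 100° + 11/60 + 33/3600 = 100 + 0.183333 + 0.009167 = 100.192500
  hemisphere W, so the sign is −
Point 2:
  φ: 44.323′ = 0.738717°; total 19.738717
  S → negative
  λ: 27 + 9.806/60 = 27.163433
  E → positive
Point 3:
  Latitude: 1.22′ = 0.020333°; total 20.020333
  N → positive
  λ: 25.074′ = 0.417900°; total 38.417900
  E → positive

1. 12.13197, -100.19250
2. -19.73872, 27.16343
3. 20.02033, 38.41790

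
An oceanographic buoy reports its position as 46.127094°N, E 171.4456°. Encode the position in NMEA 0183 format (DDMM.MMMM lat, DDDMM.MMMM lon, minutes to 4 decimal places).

4607.6256,N / 17126.7360,E

Latitude: minutes = (46.127094 − 46) × 60 = 7.625640
λ: fractional part 0.445600 → 26.736000 minutes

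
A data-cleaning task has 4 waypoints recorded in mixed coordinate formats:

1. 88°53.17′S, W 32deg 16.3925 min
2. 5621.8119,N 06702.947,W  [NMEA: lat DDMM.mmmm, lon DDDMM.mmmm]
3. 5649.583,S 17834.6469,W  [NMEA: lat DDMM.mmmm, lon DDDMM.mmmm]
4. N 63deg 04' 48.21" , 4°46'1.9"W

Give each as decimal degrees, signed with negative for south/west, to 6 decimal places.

Point 1:
  φ: 53.17′ = 0.886167°; total 88.8861667
  S ⇒ negate
  λ: 16.3925′ = 0.273208°; total 32.2732083
  hemisphere W, so the sign is −
Point 2:
  Lat: degrees = first 2 digits = 56, minutes = 21.8119; 56 + 21.8119/60 = 56.3635317
  N ⇒ keep positive
  Longitude: degrees = first 3 digits = 67, minutes = 2.947; 67 + 2.947/60 = 67.0491167
  W ⇒ negate
Point 3:
  Lat: split at 2 digits → 56° and 49.583′; 56 + 49.583/60 = 56.8263833
  S → negative
  λ: degrees = first 3 digits = 178, minutes = 34.6469; 178 + 34.6469/60 = 178.5774483
  W → negative
Point 4:
  φ: 4′ + 48.21″ = 4.80350′; 63 + 4.80350/60 = 63.0800583
  N → positive
  Longitude: 4 + 46/60 + 1.9/3600 = 4.7671944
  W → negative

1. -88.886167, -32.273208
2. 56.363532, -67.049117
3. -56.826383, -178.577448
4. 63.080058, -4.767194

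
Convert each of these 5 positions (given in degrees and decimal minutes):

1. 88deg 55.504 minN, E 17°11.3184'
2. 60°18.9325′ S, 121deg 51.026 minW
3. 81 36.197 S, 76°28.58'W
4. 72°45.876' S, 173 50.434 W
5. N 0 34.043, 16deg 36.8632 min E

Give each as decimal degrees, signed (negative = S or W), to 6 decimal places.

1. 88.925067, 17.188640
2. -60.315542, -121.850433
3. -81.603283, -76.476333
4. -72.764600, -173.840567
5. 0.567383, 16.614387

Point 1:
  Latitude: 55.504′ = 0.925067°; total 88.9250667
  N ⇒ keep positive
  λ: 11.3184′ = 0.188640°; total 17.1886400
  E → positive
Point 2:
  φ: 60 + 18.9325/60 = 60.3155417
  S → negative
  λ: 121 + 51.026/60 = 121.8504333
  W ⇒ negate
Point 3:
  φ: 81 + 36.197/60 = 81.6032833
  S → negative
  Longitude: 28.58′ = 0.476333°; total 76.4763333
  hemisphere W, so the sign is −
Point 4:
  φ: 45.876′ = 0.764600°; total 72.7646000
  hemisphere S, so the sign is −
  Longitude: 173 + 50.434/60 = 173.8405667
  hemisphere W, so the sign is −
Point 5:
  Latitude: 0 + 34.043/60 = 0.5673833
  N → positive
  λ: 16 + 36.8632/60 = 16.6143867
  E → positive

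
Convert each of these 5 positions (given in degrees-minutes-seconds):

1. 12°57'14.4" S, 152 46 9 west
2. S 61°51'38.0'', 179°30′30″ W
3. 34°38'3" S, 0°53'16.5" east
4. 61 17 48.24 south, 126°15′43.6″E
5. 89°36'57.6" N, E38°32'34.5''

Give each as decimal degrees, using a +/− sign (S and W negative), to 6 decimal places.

1. -12.954000, -152.769167
2. -61.860556, -179.508333
3. -34.634167, 0.887917
4. -61.296733, 126.262111
5. 89.616000, 38.542917

Point 1:
  Lat: 12° + 57/60 + 14.4/3600 = 12 + 0.950000 + 0.004000 = 12.9540000
  S → negative
  Lon: 152 + 46/60 + 9/3600 = 152.7691667
  hemisphere W, so the sign is −
Point 2:
  Latitude: 61 + 51/60 + 38/3600 = 61.8605556
  S ⇒ negate
  λ: 179 + 30/60 + 30/3600 = 179.5083333
  hemisphere W, so the sign is −
Point 3:
  Latitude: 34° + 38/60 + 3/3600 = 34 + 0.633333 + 0.000833 = 34.6341667
  S ⇒ negate
  Longitude: 0 + 53/60 + 16.5/3600 = 0.8879167
  E ⇒ keep positive
Point 4:
  φ: 61° + 17/60 + 48.24/3600 = 61 + 0.283333 + 0.013400 = 61.2967333
  S → negative
  Longitude: 126 + 15/60 + 43.6/3600 = 126.2621111
  E ⇒ keep positive
Point 5:
  Lat: 89° + 36/60 + 57.6/3600 = 89 + 0.600000 + 0.016000 = 89.6160000
  N ⇒ keep positive
  Lon: 32′ + 34.5″ = 32.57500′; 38 + 32.57500/60 = 38.5429167
  E ⇒ keep positive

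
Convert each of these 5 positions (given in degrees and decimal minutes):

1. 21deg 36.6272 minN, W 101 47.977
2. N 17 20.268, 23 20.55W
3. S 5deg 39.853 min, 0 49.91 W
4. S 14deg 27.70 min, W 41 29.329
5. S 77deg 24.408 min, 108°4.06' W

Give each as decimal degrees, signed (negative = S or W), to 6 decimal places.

1. 21.610453, -101.799617
2. 17.337800, -23.342500
3. -5.664217, -0.831833
4. -14.461667, -41.488817
5. -77.406800, -108.067667

Point 1:
  Lat: 21 + 36.6272/60 = 21.6104533
  N ⇒ keep positive
  λ: 101 + 47.977/60 = 101.7996167
  W → negative
Point 2:
  φ: 20.268′ = 0.337800°; total 17.3378000
  N → positive
  λ: 20.55′ = 0.342500°; total 23.3425000
  hemisphere W, so the sign is −
Point 3:
  Latitude: 5 + 39.853/60 = 5.6642167
  S ⇒ negate
  Lon: 49.91′ = 0.831833°; total 0.8318333
  W → negative
Point 4:
  Latitude: 14 + 27.7/60 = 14.4616667
  S ⇒ negate
  λ: 41 + 29.329/60 = 41.4888167
  W ⇒ negate
Point 5:
  Lat: 24.408′ = 0.406800°; total 77.4068000
  S ⇒ negate
  λ: 4.06′ = 0.067667°; total 108.0676667
  W → negative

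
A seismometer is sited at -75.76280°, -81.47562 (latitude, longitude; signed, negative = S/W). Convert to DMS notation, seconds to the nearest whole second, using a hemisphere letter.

75°45′46″ S, 81°28′32″ W

Latitude is negative → S; |value| = 75.762800
Latitude: 0.762800 × 60 = 45.76800′ → 45′, remainder × 60 = 46.08″
Longitude is negative → W; |value| = 81.475620
λ: 0.475620 × 60 = 28.53720′ → 28′, remainder × 60 = 32.23″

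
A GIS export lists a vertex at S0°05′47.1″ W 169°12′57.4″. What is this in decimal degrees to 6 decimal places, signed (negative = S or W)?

φ: 0° + 5/60 + 47.1/3600 = 0 + 0.083333 + 0.013083 = 0.0964167
S → negative
Longitude: 12′ + 57.4″ = 12.95667′; 169 + 12.95667/60 = 169.2159444
W → negative

-0.096417, -169.215944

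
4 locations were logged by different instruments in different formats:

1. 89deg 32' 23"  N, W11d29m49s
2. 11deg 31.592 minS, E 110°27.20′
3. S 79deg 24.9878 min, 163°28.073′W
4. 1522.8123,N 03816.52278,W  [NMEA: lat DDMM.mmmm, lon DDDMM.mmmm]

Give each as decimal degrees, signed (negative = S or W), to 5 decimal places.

Point 1:
  φ: 89° + 32/60 + 23/3600 = 89 + 0.533333 + 0.006389 = 89.539722
  N → positive
  Longitude: 29′ + 49″ = 29.81667′; 11 + 29.81667/60 = 11.496944
  W → negative
Point 2:
  φ: 11 + 31.592/60 = 11.526533
  S → negative
  Lon: 110 + 27.2/60 = 110.453333
  E → positive
Point 3:
  φ: 24.9878′ = 0.416463°; total 79.416463
  hemisphere S, so the sign is −
  Lon: 163 + 28.073/60 = 163.467883
  hemisphere W, so the sign is −
Point 4:
  Latitude: degrees = first 2 digits = 15, minutes = 22.8123; 15 + 22.8123/60 = 15.380205
  N → positive
  Lon: split at 3 digits → 038° and 16.52278′; 38 + 16.52278/60 = 38.275380
  W ⇒ negate

1. 89.53972, -11.49694
2. -11.52653, 110.45333
3. -79.41646, -163.46788
4. 15.38021, -38.27538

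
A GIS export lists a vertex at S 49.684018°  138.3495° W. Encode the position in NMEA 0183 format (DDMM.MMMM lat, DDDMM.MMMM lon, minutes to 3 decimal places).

4941.041,S / 13820.970,W

Lat: 49° + 0.684018 × 60 = 49° 41.04108′
Lon: 138° + 0.349500 × 60 = 138° 20.97000′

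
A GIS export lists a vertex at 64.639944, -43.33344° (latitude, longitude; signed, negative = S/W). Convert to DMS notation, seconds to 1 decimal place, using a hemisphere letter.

64°38′23.8″ N, 43°20′0.4″ W

Lat: 0.639944 × 60 = 38.39664′ → 38′, remainder × 60 = 23.798″
Longitude is negative → W; |value| = 43.333440
Longitude: 0.333440 × 60 = 20.00640′ → 20′, remainder × 60 = 0.384″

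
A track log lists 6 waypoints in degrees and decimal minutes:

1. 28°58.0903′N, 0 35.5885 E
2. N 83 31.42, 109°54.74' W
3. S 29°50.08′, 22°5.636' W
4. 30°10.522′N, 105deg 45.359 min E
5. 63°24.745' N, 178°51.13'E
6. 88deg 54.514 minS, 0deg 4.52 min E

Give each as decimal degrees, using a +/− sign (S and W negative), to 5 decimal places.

Point 1:
  φ: 58.0903′ = 0.968172°; total 28.968172
  N → positive
  Longitude: 0 + 35.5885/60 = 0.593142
  E ⇒ keep positive
Point 2:
  φ: 31.42′ = 0.523667°; total 83.523667
  N → positive
  Longitude: 54.74′ = 0.912333°; total 109.912333
  hemisphere W, so the sign is −
Point 3:
  Latitude: 50.08′ = 0.834667°; total 29.834667
  S → negative
  Longitude: 5.636′ = 0.093933°; total 22.093933
  W → negative
Point 4:
  Latitude: 10.522′ = 0.175367°; total 30.175367
  N → positive
  Lon: 45.359′ = 0.755983°; total 105.755983
  E → positive
Point 5:
  Latitude: 24.745′ = 0.412417°; total 63.412417
  N → positive
  λ: 178 + 51.13/60 = 178.852167
  E → positive
Point 6:
  φ: 54.514′ = 0.908567°; total 88.908567
  S ⇒ negate
  λ: 4.52′ = 0.075333°; total 0.075333
  E ⇒ keep positive

1. 28.96817, 0.59314
2. 83.52367, -109.91233
3. -29.83467, -22.09393
4. 30.17537, 105.75598
5. 63.41242, 178.85217
6. -88.90857, 0.07533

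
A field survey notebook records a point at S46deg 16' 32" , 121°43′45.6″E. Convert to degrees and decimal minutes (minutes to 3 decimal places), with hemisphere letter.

φ: 16 + 32/60 = 16.53333′
Longitude: 43 + 45.6/60 = 43.76000′

46° 16.533′ S, 121° 43.760′ E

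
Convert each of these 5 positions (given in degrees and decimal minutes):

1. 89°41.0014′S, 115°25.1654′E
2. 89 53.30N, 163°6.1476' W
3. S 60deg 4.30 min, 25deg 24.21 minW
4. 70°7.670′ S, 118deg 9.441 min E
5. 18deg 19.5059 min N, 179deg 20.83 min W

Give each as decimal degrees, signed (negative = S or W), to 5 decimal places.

Point 1:
  Lat: 89 + 41.0014/60 = 89.683357
  hemisphere S, so the sign is −
  Longitude: 115 + 25.1654/60 = 115.419423
  E ⇒ keep positive
Point 2:
  Latitude: 53.3′ = 0.888333°; total 89.888333
  N → positive
  λ: 6.1476′ = 0.102460°; total 163.102460
  hemisphere W, so the sign is −
Point 3:
  Lat: 4.3′ = 0.071667°; total 60.071667
  hemisphere S, so the sign is −
  λ: 24.21′ = 0.403500°; total 25.403500
  W ⇒ negate
Point 4:
  Latitude: 7.67′ = 0.127833°; total 70.127833
  hemisphere S, so the sign is −
  Lon: 118 + 9.441/60 = 118.157350
  E → positive
Point 5:
  Latitude: 18 + 19.5059/60 = 18.325098
  N → positive
  Longitude: 179 + 20.83/60 = 179.347167
  hemisphere W, so the sign is −

1. -89.68336, 115.41942
2. 89.88833, -163.10246
3. -60.07167, -25.40350
4. -70.12783, 118.15735
5. 18.32510, -179.34717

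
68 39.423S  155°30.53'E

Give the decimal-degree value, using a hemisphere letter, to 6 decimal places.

68.657050° S, 155.508833° E

φ: 39.423′ = 0.657050°; total 68.6570500
Longitude: 155 + 30.53/60 = 155.5088333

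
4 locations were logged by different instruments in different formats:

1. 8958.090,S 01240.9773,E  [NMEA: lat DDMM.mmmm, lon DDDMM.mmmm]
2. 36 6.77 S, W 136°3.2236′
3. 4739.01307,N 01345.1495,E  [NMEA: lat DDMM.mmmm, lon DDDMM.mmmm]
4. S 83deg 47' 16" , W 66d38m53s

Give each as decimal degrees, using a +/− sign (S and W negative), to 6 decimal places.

Point 1:
  Latitude: degrees = first 2 digits = 89, minutes = 58.09; 89 + 58.09/60 = 89.9681667
  hemisphere S, so the sign is −
  Lon: degrees = first 3 digits = 12, minutes = 40.9773; 12 + 40.9773/60 = 12.6829550
  E → positive
Point 2:
  φ: 36 + 6.77/60 = 36.1128333
  S → negative
  Longitude: 3.2236′ = 0.053727°; total 136.0537267
  hemisphere W, so the sign is −
Point 3:
  Latitude: degrees = first 2 digits = 47, minutes = 39.01307; 47 + 39.01307/60 = 47.6502178
  N ⇒ keep positive
  λ: degrees = first 3 digits = 13, minutes = 45.1495; 13 + 45.1495/60 = 13.7524917
  E ⇒ keep positive
Point 4:
  Latitude: 83° + 47/60 + 16/3600 = 83 + 0.783333 + 0.004444 = 83.7877778
  S → negative
  Lon: 38′ + 53″ = 38.88333′; 66 + 38.88333/60 = 66.6480556
  hemisphere W, so the sign is −

1. -89.968167, 12.682955
2. -36.112833, -136.053727
3. 47.650218, 13.752492
4. -83.787778, -66.648056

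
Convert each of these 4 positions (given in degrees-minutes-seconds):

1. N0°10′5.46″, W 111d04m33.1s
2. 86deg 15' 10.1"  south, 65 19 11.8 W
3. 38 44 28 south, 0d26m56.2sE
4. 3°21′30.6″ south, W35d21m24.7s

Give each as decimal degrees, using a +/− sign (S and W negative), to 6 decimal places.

1. 0.168183, -111.075861
2. -86.252806, -65.319944
3. -38.741111, 0.448944
4. -3.358500, -35.356861

Point 1:
  Lat: 0 + 10/60 + 5.46/3600 = 0.1681833
  N → positive
  Longitude: 111 + 4/60 + 33.1/3600 = 111.0758611
  hemisphere W, so the sign is −
Point 2:
  Lat: 86° + 15/60 + 10.1/3600 = 86 + 0.250000 + 0.002806 = 86.2528056
  S ⇒ negate
  Longitude: 65° + 19/60 + 11.8/3600 = 65 + 0.316667 + 0.003278 = 65.3199444
  hemisphere W, so the sign is −
Point 3:
  φ: 44′ + 28″ = 44.46667′; 38 + 44.46667/60 = 38.7411111
  S → negative
  Longitude: 0 + 26/60 + 56.2/3600 = 0.4489444
  E ⇒ keep positive
Point 4:
  φ: 3° + 21/60 + 30.6/3600 = 3 + 0.350000 + 0.008500 = 3.3585000
  S ⇒ negate
  Longitude: 35 + 21/60 + 24.7/3600 = 35.3568611
  hemisphere W, so the sign is −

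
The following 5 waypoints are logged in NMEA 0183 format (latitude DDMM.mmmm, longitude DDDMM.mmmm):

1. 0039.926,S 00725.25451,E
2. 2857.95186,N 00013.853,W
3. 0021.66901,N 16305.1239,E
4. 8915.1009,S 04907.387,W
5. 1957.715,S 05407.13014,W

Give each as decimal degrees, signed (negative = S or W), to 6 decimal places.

Point 1:
  φ: split at 2 digits → 00° and 39.926′; 0 + 39.926/60 = 0.6654333
  hemisphere S, so the sign is −
  λ: degrees = first 3 digits = 7, minutes = 25.25451; 7 + 25.25451/60 = 7.4209085
  E → positive
Point 2:
  φ: degrees = first 2 digits = 28, minutes = 57.95186; 28 + 57.95186/60 = 28.9658643
  N ⇒ keep positive
  Longitude: split at 3 digits → 000° and 13.853′; 0 + 13.853/60 = 0.2308833
  hemisphere W, so the sign is −
Point 3:
  Lat: split at 2 digits → 00° and 21.66901′; 0 + 21.66901/60 = 0.3611502
  N → positive
  Lon: degrees = first 3 digits = 163, minutes = 5.1239; 163 + 5.1239/60 = 163.0853983
  E ⇒ keep positive
Point 4:
  φ: split at 2 digits → 89° and 15.1009′; 89 + 15.1009/60 = 89.2516817
  S → negative
  Lon: degrees = first 3 digits = 49, minutes = 7.387; 49 + 7.387/60 = 49.1231167
  hemisphere W, so the sign is −
Point 5:
  Latitude: degrees = first 2 digits = 19, minutes = 57.715; 19 + 57.715/60 = 19.9619167
  S → negative
  Lon: degrees = first 3 digits = 54, minutes = 7.13014; 54 + 7.13014/60 = 54.1188357
  W → negative

1. -0.665433, 7.420909
2. 28.965864, -0.230883
3. 0.361150, 163.085398
4. -89.251682, -49.123117
5. -19.961917, -54.118836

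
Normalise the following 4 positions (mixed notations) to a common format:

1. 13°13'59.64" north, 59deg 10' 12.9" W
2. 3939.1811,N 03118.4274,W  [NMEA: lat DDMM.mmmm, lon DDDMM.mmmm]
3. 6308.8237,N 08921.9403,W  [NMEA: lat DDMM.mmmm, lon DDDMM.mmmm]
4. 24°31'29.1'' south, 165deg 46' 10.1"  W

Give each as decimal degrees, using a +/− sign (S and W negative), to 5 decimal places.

1. 13.23323, -59.17025
2. 39.65302, -31.30712
3. 63.14706, -89.36567
4. -24.52475, -165.76947

Point 1:
  Lat: 13′ + 59.64″ = 13.99400′; 13 + 13.99400/60 = 13.233233
  N → positive
  Lon: 59° + 10/60 + 12.9/3600 = 59 + 0.166667 + 0.003583 = 59.170250
  W ⇒ negate
Point 2:
  φ: split at 2 digits → 39° and 39.1811′; 39 + 39.1811/60 = 39.653018
  N ⇒ keep positive
  Longitude: degrees = first 3 digits = 31, minutes = 18.4274; 31 + 18.4274/60 = 31.307123
  hemisphere W, so the sign is −
Point 3:
  Lat: split at 2 digits → 63° and 8.8237′; 63 + 8.8237/60 = 63.147062
  N → positive
  Longitude: split at 3 digits → 089° and 21.9403′; 89 + 21.9403/60 = 89.365672
  hemisphere W, so the sign is −
Point 4:
  Latitude: 31′ + 29.1″ = 31.48500′; 24 + 31.48500/60 = 24.524750
  hemisphere S, so the sign is −
  Longitude: 165 + 46/60 + 10.1/3600 = 165.769472
  hemisphere W, so the sign is −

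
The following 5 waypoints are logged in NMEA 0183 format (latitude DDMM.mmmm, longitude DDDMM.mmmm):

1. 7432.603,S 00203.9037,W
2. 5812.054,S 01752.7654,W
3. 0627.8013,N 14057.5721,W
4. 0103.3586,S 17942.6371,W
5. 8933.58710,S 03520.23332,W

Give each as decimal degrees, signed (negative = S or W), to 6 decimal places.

1. -74.543383, -2.065062
2. -58.200900, -17.879423
3. 6.463355, -140.959535
4. -1.055977, -179.710618
5. -89.559785, -35.337222

Point 1:
  Lat: degrees = first 2 digits = 74, minutes = 32.603; 74 + 32.603/60 = 74.5433833
  S → negative
  Longitude: degrees = first 3 digits = 2, minutes = 3.9037; 2 + 3.9037/60 = 2.0650617
  hemisphere W, so the sign is −
Point 2:
  Lat: degrees = first 2 digits = 58, minutes = 12.054; 58 + 12.054/60 = 58.2009000
  S ⇒ negate
  Lon: degrees = first 3 digits = 17, minutes = 52.7654; 17 + 52.7654/60 = 17.8794233
  W → negative
Point 3:
  Latitude: degrees = first 2 digits = 6, minutes = 27.8013; 6 + 27.8013/60 = 6.4633550
  N → positive
  Lon: degrees = first 3 digits = 140, minutes = 57.5721; 140 + 57.5721/60 = 140.9595350
  hemisphere W, so the sign is −
Point 4:
  Lat: degrees = first 2 digits = 1, minutes = 3.3586; 1 + 3.3586/60 = 1.0559767
  hemisphere S, so the sign is −
  Longitude: degrees = first 3 digits = 179, minutes = 42.6371; 179 + 42.6371/60 = 179.7106183
  W ⇒ negate
Point 5:
  Lat: degrees = first 2 digits = 89, minutes = 33.5871; 89 + 33.5871/60 = 89.5597850
  hemisphere S, so the sign is −
  Lon: degrees = first 3 digits = 35, minutes = 20.23332; 35 + 20.23332/60 = 35.3372220
  W ⇒ negate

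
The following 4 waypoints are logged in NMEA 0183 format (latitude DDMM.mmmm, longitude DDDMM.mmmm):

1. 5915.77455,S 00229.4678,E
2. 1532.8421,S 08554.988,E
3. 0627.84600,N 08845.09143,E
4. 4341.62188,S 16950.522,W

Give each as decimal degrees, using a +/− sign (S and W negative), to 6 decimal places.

Point 1:
  φ: degrees = first 2 digits = 59, minutes = 15.77455; 59 + 15.77455/60 = 59.2629092
  S → negative
  λ: split at 3 digits → 002° and 29.4678′; 2 + 29.4678/60 = 2.4911300
  E ⇒ keep positive
Point 2:
  Latitude: degrees = first 2 digits = 15, minutes = 32.8421; 15 + 32.8421/60 = 15.5473683
  hemisphere S, so the sign is −
  Lon: degrees = first 3 digits = 85, minutes = 54.988; 85 + 54.988/60 = 85.9164667
  E → positive
Point 3:
  Latitude: split at 2 digits → 06° and 27.846′; 6 + 27.846/60 = 6.4641000
  N → positive
  λ: degrees = first 3 digits = 88, minutes = 45.09143; 88 + 45.09143/60 = 88.7515238
  E → positive
Point 4:
  Lat: degrees = first 2 digits = 43, minutes = 41.62188; 43 + 41.62188/60 = 43.6936980
  S → negative
  Lon: split at 3 digits → 169° and 50.522′; 169 + 50.522/60 = 169.8420333
  W ⇒ negate

1. -59.262909, 2.491130
2. -15.547368, 85.916467
3. 6.464100, 88.751524
4. -43.693698, -169.842033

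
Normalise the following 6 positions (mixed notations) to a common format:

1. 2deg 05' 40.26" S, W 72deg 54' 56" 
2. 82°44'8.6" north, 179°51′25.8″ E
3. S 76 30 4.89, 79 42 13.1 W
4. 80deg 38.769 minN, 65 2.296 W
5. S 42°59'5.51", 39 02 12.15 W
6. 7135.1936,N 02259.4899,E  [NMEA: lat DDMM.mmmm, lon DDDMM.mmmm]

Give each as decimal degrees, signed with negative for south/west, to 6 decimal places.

Point 1:
  Latitude: 2° + 5/60 + 40.26/3600 = 2 + 0.083333 + 0.011183 = 2.0945167
  hemisphere S, so the sign is −
  Lon: 72° + 54/60 + 56/3600 = 72 + 0.900000 + 0.015556 = 72.9155556
  hemisphere W, so the sign is −
Point 2:
  Lat: 44′ + 8.6″ = 44.14333′; 82 + 44.14333/60 = 82.7357222
  N → positive
  λ: 179° + 51/60 + 25.8/3600 = 179 + 0.850000 + 0.007167 = 179.8571667
  E → positive
Point 3:
  Latitude: 76° + 30/60 + 4.89/3600 = 76 + 0.500000 + 0.001358 = 76.5013583
  S → negative
  Longitude: 79 + 42/60 + 13.1/3600 = 79.7036389
  W → negative
Point 4:
  φ: 80 + 38.769/60 = 80.6461500
  N → positive
  λ: 65 + 2.296/60 = 65.0382667
  W ⇒ negate
Point 5:
  Lat: 42 + 59/60 + 5.51/3600 = 42.9848639
  S ⇒ negate
  Longitude: 2′ + 12.15″ = 2.20250′; 39 + 2.20250/60 = 39.0367083
  W → negative
Point 6:
  φ: split at 2 digits → 71° and 35.1936′; 71 + 35.1936/60 = 71.5865600
  N ⇒ keep positive
  Lon: split at 3 digits → 022° and 59.4899′; 22 + 59.4899/60 = 22.9914983
  E → positive

1. -2.094517, -72.915556
2. 82.735722, 179.857167
3. -76.501358, -79.703639
4. 80.646150, -65.038267
5. -42.984864, -39.036708
6. 71.586560, 22.991498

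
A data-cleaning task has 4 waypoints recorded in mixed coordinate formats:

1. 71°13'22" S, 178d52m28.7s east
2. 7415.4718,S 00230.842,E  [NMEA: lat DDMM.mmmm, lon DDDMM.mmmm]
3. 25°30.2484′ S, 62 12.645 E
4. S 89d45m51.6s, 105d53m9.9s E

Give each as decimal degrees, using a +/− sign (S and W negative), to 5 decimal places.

1. -71.22278, 178.87464
2. -74.25786, 2.51403
3. -25.50414, 62.21075
4. -89.76433, 105.88608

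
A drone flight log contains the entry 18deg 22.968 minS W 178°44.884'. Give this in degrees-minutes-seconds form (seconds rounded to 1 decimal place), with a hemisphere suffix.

18°22′58.1″ S, 178°44′53.0″ W

Latitude: 22.96800′ → 22′ and 0.96800 × 60 = 58.080″
Longitude: fractional minutes 0.88400 × 60 = 53.040″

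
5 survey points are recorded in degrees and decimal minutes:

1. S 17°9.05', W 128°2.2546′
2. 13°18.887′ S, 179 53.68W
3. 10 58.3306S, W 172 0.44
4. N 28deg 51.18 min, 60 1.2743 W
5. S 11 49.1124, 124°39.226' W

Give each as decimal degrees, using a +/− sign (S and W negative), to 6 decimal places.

Point 1:
  Lat: 9.05′ = 0.150833°; total 17.1508333
  hemisphere S, so the sign is −
  Lon: 2.2546′ = 0.037577°; total 128.0375767
  W → negative
Point 2:
  φ: 13 + 18.887/60 = 13.3147833
  S → negative
  Longitude: 179 + 53.68/60 = 179.8946667
  W ⇒ negate
Point 3:
  φ: 58.3306′ = 0.972177°; total 10.9721767
  S ⇒ negate
  Lon: 172 + 0.44/60 = 172.0073333
  W → negative
Point 4:
  Lat: 51.18′ = 0.853000°; total 28.8530000
  N → positive
  λ: 1.2743′ = 0.021238°; total 60.0212383
  W ⇒ negate
Point 5:
  Lat: 11 + 49.1124/60 = 11.8185400
  hemisphere S, so the sign is −
  Longitude: 124 + 39.226/60 = 124.6537667
  W ⇒ negate

1. -17.150833, -128.037577
2. -13.314783, -179.894667
3. -10.972177, -172.007333
4. 28.853000, -60.021238
5. -11.818540, -124.653767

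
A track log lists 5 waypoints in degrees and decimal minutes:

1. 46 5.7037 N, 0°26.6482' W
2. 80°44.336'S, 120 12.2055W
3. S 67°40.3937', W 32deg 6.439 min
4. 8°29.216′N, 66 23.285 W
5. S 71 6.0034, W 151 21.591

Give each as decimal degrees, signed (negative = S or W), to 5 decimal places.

Point 1:
  φ: 46 + 5.7037/60 = 46.095062
  N ⇒ keep positive
  λ: 0 + 26.6482/60 = 0.444137
  hemisphere W, so the sign is −
Point 2:
  Latitude: 44.336′ = 0.738933°; total 80.738933
  S ⇒ negate
  Longitude: 12.2055′ = 0.203425°; total 120.203425
  W → negative
Point 3:
  Lat: 67 + 40.3937/60 = 67.673228
  S → negative
  Longitude: 32 + 6.439/60 = 32.107317
  W → negative
Point 4:
  Lat: 8 + 29.216/60 = 8.486933
  N → positive
  Longitude: 66 + 23.285/60 = 66.388083
  W ⇒ negate
Point 5:
  φ: 71 + 6.0034/60 = 71.100057
  hemisphere S, so the sign is −
  Longitude: 151 + 21.591/60 = 151.359850
  W → negative

1. 46.09506, -0.44414
2. -80.73893, -120.20343
3. -67.67323, -32.10732
4. 8.48693, -66.38808
5. -71.10006, -151.35985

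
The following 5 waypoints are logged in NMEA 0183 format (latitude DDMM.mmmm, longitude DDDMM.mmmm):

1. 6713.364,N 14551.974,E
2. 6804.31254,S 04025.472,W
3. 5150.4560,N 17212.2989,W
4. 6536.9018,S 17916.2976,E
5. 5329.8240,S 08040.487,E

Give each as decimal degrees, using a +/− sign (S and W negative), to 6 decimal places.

1. 67.222733, 145.866233
2. -68.071876, -40.424533
3. 51.840933, -172.204982
4. -65.615030, 179.271627
5. -53.497067, 80.674783

Point 1:
  φ: degrees = first 2 digits = 67, minutes = 13.364; 67 + 13.364/60 = 67.2227333
  N → positive
  Longitude: split at 3 digits → 145° and 51.974′; 145 + 51.974/60 = 145.8662333
  E ⇒ keep positive
Point 2:
  Lat: degrees = first 2 digits = 68, minutes = 4.31254; 68 + 4.31254/60 = 68.0718757
  S → negative
  Lon: degrees = first 3 digits = 40, minutes = 25.472; 40 + 25.472/60 = 40.4245333
  W ⇒ negate
Point 3:
  φ: split at 2 digits → 51° and 50.456′; 51 + 50.456/60 = 51.8409333
  N ⇒ keep positive
  Lon: split at 3 digits → 172° and 12.2989′; 172 + 12.2989/60 = 172.2049817
  W ⇒ negate
Point 4:
  Lat: degrees = first 2 digits = 65, minutes = 36.9018; 65 + 36.9018/60 = 65.6150300
  hemisphere S, so the sign is −
  λ: split at 3 digits → 179° and 16.2976′; 179 + 16.2976/60 = 179.2716267
  E → positive
Point 5:
  Lat: degrees = first 2 digits = 53, minutes = 29.824; 53 + 29.824/60 = 53.4970667
  hemisphere S, so the sign is −
  Longitude: split at 3 digits → 080° and 40.487′; 80 + 40.487/60 = 80.6747833
  E → positive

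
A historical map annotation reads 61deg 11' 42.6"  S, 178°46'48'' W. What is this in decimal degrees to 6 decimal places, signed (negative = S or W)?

Lat: 11′ + 42.6″ = 11.71000′; 61 + 11.71000/60 = 61.1951667
hemisphere S, so the sign is −
λ: 178° + 46/60 + 48/3600 = 178 + 0.766667 + 0.013333 = 178.7800000
W ⇒ negate

-61.195167, -178.780000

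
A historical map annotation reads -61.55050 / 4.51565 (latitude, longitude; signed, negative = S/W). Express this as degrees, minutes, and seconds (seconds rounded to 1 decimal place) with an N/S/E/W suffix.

61°33′1.8″ S, 4°30′56.3″ E

Latitude is negative → S; |value| = 61.550500
φ: 0.550500° → 33.03000′; 0.03000 × 60 = 1.800″
Longitude: 0.515650 × 60 = 30.93900′ → 30′, remainder × 60 = 56.340″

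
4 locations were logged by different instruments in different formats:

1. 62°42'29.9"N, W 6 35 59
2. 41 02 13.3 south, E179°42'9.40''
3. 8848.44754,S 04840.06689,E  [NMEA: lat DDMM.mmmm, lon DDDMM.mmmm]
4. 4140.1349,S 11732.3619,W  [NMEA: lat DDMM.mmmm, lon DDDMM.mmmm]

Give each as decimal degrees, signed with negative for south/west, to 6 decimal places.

Point 1:
  φ: 42′ + 29.9″ = 42.49833′; 62 + 42.49833/60 = 62.7083056
  N → positive
  Longitude: 35′ + 59″ = 35.98333′; 6 + 35.98333/60 = 6.5997222
  hemisphere W, so the sign is −
Point 2:
  Lat: 2′ + 13.3″ = 2.22167′; 41 + 2.22167/60 = 41.0370278
  S ⇒ negate
  λ: 179° + 42/60 + 9.4/3600 = 179 + 0.700000 + 0.002611 = 179.7026111
  E ⇒ keep positive
Point 3:
  Latitude: degrees = first 2 digits = 88, minutes = 48.44754; 88 + 48.44754/60 = 88.8074590
  hemisphere S, so the sign is −
  Lon: split at 3 digits → 048° and 40.06689′; 48 + 40.06689/60 = 48.6677815
  E ⇒ keep positive
Point 4:
  Lat: degrees = first 2 digits = 41, minutes = 40.1349; 41 + 40.1349/60 = 41.6689150
  S → negative
  Longitude: degrees = first 3 digits = 117, minutes = 32.3619; 117 + 32.3619/60 = 117.5393650
  W → negative

1. 62.708306, -6.599722
2. -41.037028, 179.702611
3. -88.807459, 48.667782
4. -41.668915, -117.539365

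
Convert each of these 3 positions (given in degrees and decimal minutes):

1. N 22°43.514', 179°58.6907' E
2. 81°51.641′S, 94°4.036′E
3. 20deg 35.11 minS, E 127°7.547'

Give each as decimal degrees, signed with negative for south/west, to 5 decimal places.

Point 1:
  Lat: 22 + 43.514/60 = 22.725233
  N ⇒ keep positive
  Lon: 58.6907′ = 0.978178°; total 179.978178
  E → positive
Point 2:
  Latitude: 81 + 51.641/60 = 81.860683
  S → negative
  Longitude: 4.036′ = 0.067267°; total 94.067267
  E → positive
Point 3:
  Latitude: 35.11′ = 0.585167°; total 20.585167
  S → negative
  λ: 127 + 7.547/60 = 127.125783
  E → positive

1. 22.72523, 179.97818
2. -81.86068, 94.06727
3. -20.58517, 127.12578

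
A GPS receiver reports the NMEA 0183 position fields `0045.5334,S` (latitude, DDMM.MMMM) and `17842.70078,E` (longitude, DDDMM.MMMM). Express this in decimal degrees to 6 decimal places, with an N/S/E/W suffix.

Lat: split at 2 digits → 00° and 45.5334′; 0 + 45.5334/60 = 0.7588900
λ: split at 3 digits → 178° and 42.70078′; 178 + 42.70078/60 = 178.7116797

0.758890° S, 178.711680° E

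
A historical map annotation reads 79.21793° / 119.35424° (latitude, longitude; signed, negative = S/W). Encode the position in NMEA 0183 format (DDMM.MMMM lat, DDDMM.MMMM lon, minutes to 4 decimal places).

φ: 79° + 0.217930 × 60 = 79° 13.075800′
Longitude: 119° + 0.354240 × 60 = 119° 21.254400′

7913.0758,N / 11921.2544,E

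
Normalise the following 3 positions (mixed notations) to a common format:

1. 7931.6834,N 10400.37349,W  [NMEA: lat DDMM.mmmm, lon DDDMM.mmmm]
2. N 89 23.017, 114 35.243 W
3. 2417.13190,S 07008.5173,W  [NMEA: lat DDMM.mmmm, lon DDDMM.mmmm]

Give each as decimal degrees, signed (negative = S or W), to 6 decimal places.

1. 79.528057, -104.006225
2. 89.383617, -114.587383
3. -24.285532, -70.141955

Point 1:
  φ: degrees = first 2 digits = 79, minutes = 31.6834; 79 + 31.6834/60 = 79.5280567
  N ⇒ keep positive
  λ: split at 3 digits → 104° and 0.37349′; 104 + 0.37349/60 = 104.0062248
  W ⇒ negate
Point 2:
  Latitude: 23.017′ = 0.383617°; total 89.3836167
  N ⇒ keep positive
  Lon: 114 + 35.243/60 = 114.5873833
  W ⇒ negate
Point 3:
  φ: degrees = first 2 digits = 24, minutes = 17.1319; 24 + 17.1319/60 = 24.2855317
  S ⇒ negate
  Longitude: split at 3 digits → 070° and 8.5173′; 70 + 8.5173/60 = 70.1419550
  W → negative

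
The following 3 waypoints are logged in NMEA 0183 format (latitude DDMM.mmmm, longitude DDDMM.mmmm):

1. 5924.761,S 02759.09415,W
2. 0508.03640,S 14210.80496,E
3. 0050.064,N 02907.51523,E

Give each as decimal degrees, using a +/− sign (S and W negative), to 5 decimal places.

Point 1:
  Lat: degrees = first 2 digits = 59, minutes = 24.761; 59 + 24.761/60 = 59.412683
  hemisphere S, so the sign is −
  Longitude: degrees = first 3 digits = 27, minutes = 59.09415; 27 + 59.09415/60 = 27.984903
  W ⇒ negate
Point 2:
  Lat: split at 2 digits → 05° and 8.0364′; 5 + 8.0364/60 = 5.133940
  S ⇒ negate
  λ: degrees = first 3 digits = 142, minutes = 10.80496; 142 + 10.80496/60 = 142.180083
  E ⇒ keep positive
Point 3:
  φ: split at 2 digits → 00° and 50.064′; 0 + 50.064/60 = 0.834400
  N ⇒ keep positive
  Longitude: degrees = first 3 digits = 29, minutes = 7.51523; 29 + 7.51523/60 = 29.125254
  E ⇒ keep positive

1. -59.41268, -27.98490
2. -5.13394, 142.18008
3. 0.83440, 29.12525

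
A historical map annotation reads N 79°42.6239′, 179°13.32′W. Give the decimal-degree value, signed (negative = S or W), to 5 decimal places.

79.71040, -179.22200

Lat: 42.6239′ = 0.710398°; total 79.710398
N → positive
Longitude: 13.32′ = 0.222000°; total 179.222000
hemisphere W, so the sign is −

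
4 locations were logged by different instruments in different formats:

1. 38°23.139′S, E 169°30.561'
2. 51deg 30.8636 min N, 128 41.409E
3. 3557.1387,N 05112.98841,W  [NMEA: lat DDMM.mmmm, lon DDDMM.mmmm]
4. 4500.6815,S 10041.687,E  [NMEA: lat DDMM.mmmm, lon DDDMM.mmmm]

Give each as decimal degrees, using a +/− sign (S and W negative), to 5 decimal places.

1. -38.38565, 169.50935
2. 51.51439, 128.69015
3. 35.95231, -51.21647
4. -45.01136, 100.69478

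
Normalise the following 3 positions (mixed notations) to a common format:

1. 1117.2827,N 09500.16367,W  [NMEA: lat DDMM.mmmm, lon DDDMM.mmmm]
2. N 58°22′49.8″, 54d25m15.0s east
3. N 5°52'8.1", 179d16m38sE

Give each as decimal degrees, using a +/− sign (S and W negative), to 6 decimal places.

Point 1:
  Latitude: degrees = first 2 digits = 11, minutes = 17.2827; 11 + 17.2827/60 = 11.2880450
  N → positive
  Longitude: degrees = first 3 digits = 95, minutes = 0.16367; 95 + 0.16367/60 = 95.0027278
  W → negative
Point 2:
  Lat: 58° + 22/60 + 49.8/3600 = 58 + 0.366667 + 0.013833 = 58.3805000
  N ⇒ keep positive
  Lon: 54° + 25/60 + 15/3600 = 54 + 0.416667 + 0.004167 = 54.4208333
  E → positive
Point 3:
  Lat: 52′ + 8.1″ = 52.13500′; 5 + 52.13500/60 = 5.8689167
  N → positive
  λ: 179 + 16/60 + 38/3600 = 179.2772222
  E ⇒ keep positive

1. 11.288045, -95.002728
2. 58.380500, 54.420833
3. 5.868917, 179.277222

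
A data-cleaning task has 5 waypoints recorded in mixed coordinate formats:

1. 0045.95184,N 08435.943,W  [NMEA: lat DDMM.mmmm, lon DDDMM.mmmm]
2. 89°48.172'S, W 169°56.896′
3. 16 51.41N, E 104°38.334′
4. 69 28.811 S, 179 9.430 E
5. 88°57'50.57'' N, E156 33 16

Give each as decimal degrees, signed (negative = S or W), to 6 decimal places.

1. 0.765864, -84.599050
2. -89.802867, -169.948267
3. 16.856833, 104.638900
4. -69.480183, 179.157167
5. 88.964047, 156.554444

Point 1:
  Lat: split at 2 digits → 00° and 45.95184′; 0 + 45.95184/60 = 0.7658640
  N ⇒ keep positive
  Longitude: degrees = first 3 digits = 84, minutes = 35.943; 84 + 35.943/60 = 84.5990500
  W → negative
Point 2:
  φ: 89 + 48.172/60 = 89.8028667
  S ⇒ negate
  Longitude: 169 + 56.896/60 = 169.9482667
  W ⇒ negate
Point 3:
  Lat: 51.41′ = 0.856833°; total 16.8568333
  N → positive
  Longitude: 104 + 38.334/60 = 104.6389000
  E → positive
Point 4:
  Latitude: 69 + 28.811/60 = 69.4801833
  S ⇒ negate
  Lon: 9.43′ = 0.157167°; total 179.1571667
  E → positive
Point 5:
  φ: 57′ + 50.57″ = 57.84283′; 88 + 57.84283/60 = 88.9640472
  N ⇒ keep positive
  Longitude: 156 + 33/60 + 16/3600 = 156.5544444
  E ⇒ keep positive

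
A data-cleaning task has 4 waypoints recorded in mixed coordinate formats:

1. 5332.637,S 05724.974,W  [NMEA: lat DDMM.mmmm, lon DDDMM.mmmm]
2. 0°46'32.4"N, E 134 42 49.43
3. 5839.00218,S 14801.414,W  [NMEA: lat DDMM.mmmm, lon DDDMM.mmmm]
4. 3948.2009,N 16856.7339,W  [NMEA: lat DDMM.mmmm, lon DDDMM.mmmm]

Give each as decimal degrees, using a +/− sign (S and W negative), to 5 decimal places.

Point 1:
  Latitude: degrees = first 2 digits = 53, minutes = 32.637; 53 + 32.637/60 = 53.543950
  S → negative
  λ: degrees = first 3 digits = 57, minutes = 24.974; 57 + 24.974/60 = 57.416233
  W ⇒ negate
Point 2:
  φ: 46′ + 32.4″ = 46.54000′; 0 + 46.54000/60 = 0.775667
  N → positive
  λ: 134° + 42/60 + 49.43/3600 = 134 + 0.700000 + 0.013731 = 134.713731
  E ⇒ keep positive
Point 3:
  Latitude: degrees = first 2 digits = 58, minutes = 39.00218; 58 + 39.00218/60 = 58.650036
  S ⇒ negate
  λ: split at 3 digits → 148° and 1.414′; 148 + 1.414/60 = 148.023567
  W → negative
Point 4:
  φ: split at 2 digits → 39° and 48.2009′; 39 + 48.2009/60 = 39.803348
  N → positive
  Lon: split at 3 digits → 168° and 56.7339′; 168 + 56.7339/60 = 168.945565
  W ⇒ negate

1. -53.54395, -57.41623
2. 0.77567, 134.71373
3. -58.65004, -148.02357
4. 39.80335, -168.94557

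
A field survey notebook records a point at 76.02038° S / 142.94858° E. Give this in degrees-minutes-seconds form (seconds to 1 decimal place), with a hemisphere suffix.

φ: 0.020380 × 60 = 1.22280′ → 1′, remainder × 60 = 13.368″
Longitude: 0.948580° → 56.91480′; 0.91480 × 60 = 54.888″

76°01′13.4″ S, 142°56′54.9″ E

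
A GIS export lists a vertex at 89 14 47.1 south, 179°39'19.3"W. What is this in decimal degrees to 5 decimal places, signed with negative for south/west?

-89.24642, -179.65536

Latitude: 89° + 14/60 + 47.1/3600 = 89 + 0.233333 + 0.013083 = 89.246417
S ⇒ negate
Lon: 179° + 39/60 + 19.3/3600 = 179 + 0.650000 + 0.005361 = 179.655361
W → negative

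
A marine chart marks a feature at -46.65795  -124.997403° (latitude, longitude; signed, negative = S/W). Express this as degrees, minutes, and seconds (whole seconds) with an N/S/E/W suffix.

46°39′29″ S, 124°59′51″ W

Latitude is negative → S; |value| = 46.657950
φ: 0.657950° → 39.47700′; 0.47700 × 60 = 28.62″
Longitude is negative → W; |value| = 124.997403
Longitude: whole degrees 124; 59.84418′ → 59′ and 50.65″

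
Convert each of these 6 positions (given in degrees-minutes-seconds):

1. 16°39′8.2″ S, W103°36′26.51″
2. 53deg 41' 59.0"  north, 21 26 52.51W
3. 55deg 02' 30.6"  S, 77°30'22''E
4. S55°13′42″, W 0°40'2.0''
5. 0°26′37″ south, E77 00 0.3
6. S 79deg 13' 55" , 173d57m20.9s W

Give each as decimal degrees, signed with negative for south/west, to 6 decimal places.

1. -16.652278, -103.607364
2. 53.699722, -21.447919
3. -55.041833, 77.506111
4. -55.228333, -0.667222
5. -0.443611, 77.000083
6. -79.231944, -173.955806

Point 1:
  Lat: 39′ + 8.2″ = 39.13667′; 16 + 39.13667/60 = 16.6522778
  S ⇒ negate
  Longitude: 103 + 36/60 + 26.51/3600 = 103.6073639
  hemisphere W, so the sign is −
Point 2:
  φ: 41′ + 59″ = 41.98333′; 53 + 41.98333/60 = 53.6997222
  N ⇒ keep positive
  λ: 21 + 26/60 + 52.51/3600 = 21.4479194
  W ⇒ negate
Point 3:
  φ: 55 + 2/60 + 30.6/3600 = 55.0418333
  S ⇒ negate
  Lon: 77° + 30/60 + 22/3600 = 77 + 0.500000 + 0.006111 = 77.5061111
  E ⇒ keep positive
Point 4:
  Lat: 55 + 13/60 + 42/3600 = 55.2283333
  S → negative
  Lon: 40′ + 2″ = 40.03333′; 0 + 40.03333/60 = 0.6672222
  hemisphere W, so the sign is −
Point 5:
  φ: 0 + 26/60 + 37/3600 = 0.4436111
  hemisphere S, so the sign is −
  λ: 0′ + 0.3″ = 0.00500′; 77 + 0.00500/60 = 77.0000833
  E ⇒ keep positive
Point 6:
  φ: 79° + 13/60 + 55/3600 = 79 + 0.216667 + 0.015278 = 79.2319444
  S → negative
  Lon: 173° + 57/60 + 20.9/3600 = 173 + 0.950000 + 0.005806 = 173.9558056
  W ⇒ negate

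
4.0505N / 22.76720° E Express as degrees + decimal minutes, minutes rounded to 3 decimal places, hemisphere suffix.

4° 3.030′ N, 22° 46.032′ E

φ: minutes = (4.050500 − 4) × 60 = 3.03000
λ: fractional part 0.767200 → 46.03200 minutes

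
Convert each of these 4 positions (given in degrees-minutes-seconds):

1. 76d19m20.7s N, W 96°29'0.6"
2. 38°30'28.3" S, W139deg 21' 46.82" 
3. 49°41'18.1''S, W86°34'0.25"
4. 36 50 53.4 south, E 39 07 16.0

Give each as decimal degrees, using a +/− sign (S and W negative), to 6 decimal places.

1. 76.322417, -96.483500
2. -38.507861, -139.363006
3. -49.688361, -86.566736
4. -36.848167, 39.121111

Point 1:
  Lat: 76° + 19/60 + 20.7/3600 = 76 + 0.316667 + 0.005750 = 76.3224167
  N → positive
  Longitude: 29′ + 0.6″ = 29.01000′; 96 + 29.01000/60 = 96.4835000
  W → negative
Point 2:
  φ: 38° + 30/60 + 28.3/3600 = 38 + 0.500000 + 0.007861 = 38.5078611
  hemisphere S, so the sign is −
  Longitude: 139° + 21/60 + 46.82/3600 = 139 + 0.350000 + 0.013006 = 139.3630056
  hemisphere W, so the sign is −
Point 3:
  Latitude: 49° + 41/60 + 18.1/3600 = 49 + 0.683333 + 0.005028 = 49.6883611
  hemisphere S, so the sign is −
  Longitude: 34′ + 0.25″ = 34.00417′; 86 + 34.00417/60 = 86.5667361
  W ⇒ negate
Point 4:
  φ: 36° + 50/60 + 53.4/3600 = 36 + 0.833333 + 0.014833 = 36.8481667
  hemisphere S, so the sign is −
  Longitude: 7′ + 16″ = 7.26667′; 39 + 7.26667/60 = 39.1211111
  E → positive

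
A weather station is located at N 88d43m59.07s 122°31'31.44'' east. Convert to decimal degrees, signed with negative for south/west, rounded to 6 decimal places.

88.733075, 122.525400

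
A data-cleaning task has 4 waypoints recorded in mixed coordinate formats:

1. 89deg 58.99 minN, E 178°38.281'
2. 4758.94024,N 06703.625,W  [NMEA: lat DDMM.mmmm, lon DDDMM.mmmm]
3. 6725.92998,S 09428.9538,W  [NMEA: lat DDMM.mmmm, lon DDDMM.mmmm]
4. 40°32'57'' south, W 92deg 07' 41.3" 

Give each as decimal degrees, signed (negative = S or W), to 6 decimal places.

1. 89.983167, 178.638017
2. 47.982337, -67.060417
3. -67.432166, -94.482563
4. -40.549167, -92.128139

Point 1:
  Lat: 58.99′ = 0.983167°; total 89.9831667
  N → positive
  Longitude: 178 + 38.281/60 = 178.6380167
  E → positive
Point 2:
  φ: split at 2 digits → 47° and 58.94024′; 47 + 58.94024/60 = 47.9823373
  N → positive
  Lon: split at 3 digits → 067° and 3.625′; 67 + 3.625/60 = 67.0604167
  W → negative
Point 3:
  φ: degrees = first 2 digits = 67, minutes = 25.92998; 67 + 25.92998/60 = 67.4321663
  hemisphere S, so the sign is −
  Lon: split at 3 digits → 094° and 28.9538′; 94 + 28.9538/60 = 94.4825633
  hemisphere W, so the sign is −
Point 4:
  Lat: 40 + 32/60 + 57/3600 = 40.5491667
  S ⇒ negate
  Longitude: 92 + 7/60 + 41.3/3600 = 92.1281389
  W ⇒ negate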